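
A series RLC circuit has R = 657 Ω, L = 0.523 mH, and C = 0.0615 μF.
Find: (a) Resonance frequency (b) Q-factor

Step 1 — Resonance condition Im(Z)=0 gives ω₀ = 1/√(LC).
Step 2 — ω₀ = 1/√(0.000523·6.15e-08) = 1.763e+05 rad/s.
Step 3 — f₀ = ω₀/(2π) = 2.806e+04 Hz.
Step 4 — Series Q: Q = ω₀L/R = 1.763e+05·0.000523/657 = 0.1404.

(a) f₀ = 2.806e+04 Hz  (b) Q = 0.1404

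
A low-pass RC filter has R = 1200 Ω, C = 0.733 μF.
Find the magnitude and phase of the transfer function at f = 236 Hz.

Step 1 — Angular frequency: ω = 2π·236 = 1483 rad/s.
Step 2 — Transfer function: H(jω) = 1/(1 + jωRC).
Step 3 — Denominator: 1 + jωRC = 1 + j·1483·1200·7.33e-07 = 1 + j1.304.
Step 4 — H = 0.3702 - j0.4829.
Step 5 — Magnitude: |H| = 0.6084 (-4.3 dB); phase: φ = -52.5°.

|H| = 0.6084 (-4.3 dB), φ = -52.5°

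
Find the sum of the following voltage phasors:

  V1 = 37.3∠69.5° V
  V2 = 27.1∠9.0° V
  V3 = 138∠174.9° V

Step 1 — Convert each phasor to rectangular form:
  V1 = 37.3·(cos(69.5°) + j·sin(69.5°)) = 13.06 + j34.94 V
  V2 = 27.1·(cos(9.0°) + j·sin(9.0°)) = 26.77 + j4.239 V
  V3 = 138·(cos(174.9°) + j·sin(174.9°)) = -137.5 + j12.27 V
Step 2 — Sum components: V_total = -97.62 + j51.44 V.
Step 3 — Convert to polar: |V_total| = 110.3 V, ∠V_total = 152.2°.

V_total = 110.3∠152.2° V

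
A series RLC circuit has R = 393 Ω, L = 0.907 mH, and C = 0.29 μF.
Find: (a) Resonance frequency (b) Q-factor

Step 1 — Resonance condition Im(Z)=0 gives ω₀ = 1/√(LC).
Step 2 — ω₀ = 1/√(0.000907·2.9e-07) = 6.166e+04 rad/s.
Step 3 — f₀ = ω₀/(2π) = 9813 Hz.
Step 4 — Series Q: Q = ω₀L/R = 6.166e+04·0.000907/393 = 0.1423.

(a) f₀ = 9813 Hz  (b) Q = 0.1423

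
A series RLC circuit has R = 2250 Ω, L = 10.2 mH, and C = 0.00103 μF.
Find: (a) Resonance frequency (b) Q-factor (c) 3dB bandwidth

Step 1 — Resonance: ω₀ = 1/√(LC) = 1/√(0.0102·1.03e-09) = 3.085e+05 rad/s.
Step 2 — f₀ = ω₀/(2π) = 4.91e+04 Hz.
Step 3 — Series Q: Q = ω₀L/R = 3.085e+05·0.0102/2250 = 1.399.
Step 4 — Bandwidth: Δω = ω₀/Q = 2.206e+05 rad/s; BW = Δω/(2π) = 3.511e+04 Hz.

(a) f₀ = 4.91e+04 Hz  (b) Q = 1.399  (c) BW = 3.511e+04 Hz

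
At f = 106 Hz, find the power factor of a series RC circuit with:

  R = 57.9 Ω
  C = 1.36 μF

Step 1 — Angular frequency: ω = 2π·f = 2π·106 = 666 rad/s.
Step 2 — Component impedances:
  R: Z = R = 57.9 Ω
  C: Z = 1/(jωC) = -j/(ω·C) = 0 - j1104 Ω
Step 3 — Series combination: Z_total = R + C = 57.9 - j1104 Ω = 1106∠-87.0° Ω.
Step 4 — Power factor: PF = cos(φ) = Re(Z)/|Z| = 57.9/1105.5 = 0.05237.
Step 5 — Type: Im(Z) = -1104 ⇒ leading (phase φ = -87.0°).

PF = 0.05237 (leading, φ = -87.0°)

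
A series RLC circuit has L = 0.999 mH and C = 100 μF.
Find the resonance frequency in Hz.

Step 1 — Resonance condition Im(Z)=0 gives ω₀ = 1/√(LC).
Step 2 — ω₀ = 1/√(0.000999·0.0001) = 3164 rad/s.
Step 3 — f₀ = ω₀/(2π) = 503.5 Hz.

f₀ = 503.5 Hz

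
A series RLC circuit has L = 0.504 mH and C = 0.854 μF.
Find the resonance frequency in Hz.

Step 1 — Resonance condition Im(Z)=0 gives ω₀ = 1/√(LC).
Step 2 — ω₀ = 1/√(0.000504·8.54e-07) = 4.82e+04 rad/s.
Step 3 — f₀ = ω₀/(2π) = 7671 Hz.

f₀ = 7671 Hz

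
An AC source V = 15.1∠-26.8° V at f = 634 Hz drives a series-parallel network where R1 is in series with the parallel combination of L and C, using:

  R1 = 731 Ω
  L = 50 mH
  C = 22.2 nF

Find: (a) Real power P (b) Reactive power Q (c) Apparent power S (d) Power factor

Step 1 — Angular frequency: ω = 2π·f = 2π·634 = 3984 rad/s.
Step 2 — Component impedances:
  R1: Z = R = 731 Ω
  L: Z = jωL = j·3984·0.05 = 0 + j199.2 Ω
  C: Z = 1/(jωC) = -j/(ω·C) = 0 - j1.131e+04 Ω
Step 3 — Parallel branch: L || C = 1/(1/L + 1/C) = 0 + j202.7 Ω.
Step 4 — Series with R1: Z_total = R1 + (L || C) = 731 + j202.7 Ω = 758.6∠15.5° Ω.
Step 5 — Source phasor: V = 15.1∠-26.8° V = 13.48 - j6.808 V.
Step 6 — Current: I = V / Z = 0.01472 - j0.0134 A = 0.01991∠-42.3° A.
Step 7 — Complex power: S = V·I* = 0.2896 + j0.08033 VA.
Step 8 — Real power: P = Re(S) = 0.2896 W.
Step 9 — Reactive power: Q = Im(S) = 0.08033 VAR.
Step 10 — Apparent power: |S| = 0.3006 VA.
Step 11 — Power factor: PF = P/|S| = 0.9636 (lagging).

(a) P = 0.2896 W  (b) Q = 0.08033 VAR  (c) S = 0.3006 VA  (d) PF = 0.9636 (lagging)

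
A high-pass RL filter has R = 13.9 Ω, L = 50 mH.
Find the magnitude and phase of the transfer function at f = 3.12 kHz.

Step 1 — Angular frequency: ω = 2π·3120 = 1.96e+04 rad/s.
Step 2 — Transfer function: H(jω) = jωL/(R + jωL).
Step 3 — Numerator jωL = j·980.2; denominator R + jωL = 13.9 + j980.2.
Step 4 — H = 0.9998 + j0.01418.
Step 5 — Magnitude: |H| = 0.9999 (-0.0 dB); phase: φ = 0.8°.

|H| = 0.9999 (-0.0 dB), φ = 0.8°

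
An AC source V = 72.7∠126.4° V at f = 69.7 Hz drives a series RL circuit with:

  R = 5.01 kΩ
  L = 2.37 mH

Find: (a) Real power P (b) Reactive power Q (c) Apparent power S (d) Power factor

Step 1 — Angular frequency: ω = 2π·f = 2π·69.7 = 437.9 rad/s.
Step 2 — Component impedances:
  R: Z = R = 5010 Ω
  L: Z = jωL = j·437.9·0.00237 = 0 + j1.038 Ω
Step 3 — Series combination: Z_total = R + L = 5010 + j1.038 Ω = 5010∠0.0° Ω.
Step 4 — Source phasor: V = 72.7∠126.4° V = -43.14 + j58.52 V.
Step 5 — Current: I = V / Z = -0.008609 + j0.01168 A = 0.01451∠126.4° A.
Step 6 — Complex power: S = V·I* = 1.055 + j0.0002186 VA.
Step 7 — Real power: P = Re(S) = 1.055 W.
Step 8 — Reactive power: Q = Im(S) = 0.0002186 VAR.
Step 9 — Apparent power: |S| = 1.055 VA.
Step 10 — Power factor: PF = P/|S| = 1 (lagging).

(a) P = 1.055 W  (b) Q = 0.0002186 VAR  (c) S = 1.055 VA  (d) PF = 1 (lagging)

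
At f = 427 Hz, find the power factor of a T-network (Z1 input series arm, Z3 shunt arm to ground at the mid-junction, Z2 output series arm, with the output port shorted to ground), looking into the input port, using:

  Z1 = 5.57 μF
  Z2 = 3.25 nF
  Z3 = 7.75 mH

Step 1 — Angular frequency: ω = 2π·f = 2π·427 = 2683 rad/s.
Step 2 — Component impedances:
  Z1: Z = 1/(jωC) = -j/(ω·C) = 0 - j66.92 Ω
  Z2: Z = 1/(jωC) = -j/(ω·C) = 0 - j1.147e+05 Ω
  Z3: Z = jωL = j·2683·0.00775 = 0 + j20.79 Ω
Step 3 — With the output port shorted to ground, the output series arm Z2 runs from the junction to ground; the shunt arm Z3 also runs from the junction to ground. They appear in parallel: Z3 || Z2 = 0 + j20.8 Ω.
Step 4 — Series with input arm Z1: Z_in = Z1 + (Z3 || Z2) = 0 - j46.12 Ω = 46.12∠-90.0° Ω.
Step 5 — Power factor: PF = cos(φ) = Re(Z)/|Z| = 0/46.12 = 0.
Step 6 — Type: Im(Z) = -46.12 ⇒ leading (phase φ = -90.0°).

PF = 0 (leading, φ = -90.0°)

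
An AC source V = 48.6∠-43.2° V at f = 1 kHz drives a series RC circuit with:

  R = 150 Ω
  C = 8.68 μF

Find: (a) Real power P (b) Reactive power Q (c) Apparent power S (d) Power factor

Step 1 — Angular frequency: ω = 2π·f = 2π·1000 = 6283 rad/s.
Step 2 — Component impedances:
  R: Z = R = 150 Ω
  C: Z = 1/(jωC) = -j/(ω·C) = 0 - j18.34 Ω
Step 3 — Series combination: Z_total = R + C = 150 - j18.34 Ω = 151.1∠-7.0° Ω.
Step 4 — Source phasor: V = 48.6∠-43.2° V = 35.43 - j33.27 V.
Step 5 — Current: I = V / Z = 0.2594 - j0.1901 A = 0.3216∠-36.2° A.
Step 6 — Complex power: S = V·I* = 15.51 - j1.896 VA.
Step 7 — Real power: P = Re(S) = 15.51 W.
Step 8 — Reactive power: Q = Im(S) = -1.896 VAR.
Step 9 — Apparent power: |S| = 15.63 VA.
Step 10 — Power factor: PF = P/|S| = 0.9926 (leading).

(a) P = 15.51 W  (b) Q = -1.896 VAR  (c) S = 15.63 VA  (d) PF = 0.9926 (leading)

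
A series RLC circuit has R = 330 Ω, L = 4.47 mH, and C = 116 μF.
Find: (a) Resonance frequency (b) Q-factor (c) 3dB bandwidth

Step 1 — Resonance: ω₀ = 1/√(LC) = 1/√(0.00447·0.000116) = 1389 rad/s.
Step 2 — f₀ = ω₀/(2π) = 221 Hz.
Step 3 — Series Q: Q = ω₀L/R = 1389·0.00447/330 = 0.01881.
Step 4 — Bandwidth: Δω = ω₀/Q = 7.383e+04 rad/s; BW = Δω/(2π) = 1.175e+04 Hz.

(a) f₀ = 221 Hz  (b) Q = 0.01881  (c) BW = 1.175e+04 Hz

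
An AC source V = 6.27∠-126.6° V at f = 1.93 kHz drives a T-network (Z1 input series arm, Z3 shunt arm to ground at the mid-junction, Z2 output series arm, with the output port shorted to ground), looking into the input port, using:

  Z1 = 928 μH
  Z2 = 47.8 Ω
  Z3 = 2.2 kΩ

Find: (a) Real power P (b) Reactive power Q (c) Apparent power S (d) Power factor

Step 1 — Angular frequency: ω = 2π·f = 2π·1930 = 1.213e+04 rad/s.
Step 2 — Component impedances:
  Z1: Z = jωL = j·1.213e+04·0.000928 = 0 + j11.25 Ω
  Z2: Z = R = 47.8 Ω
  Z3: Z = R = 2200 Ω
Step 3 — With the output port shorted to ground, the output series arm Z2 runs from the junction to ground; the shunt arm Z3 also runs from the junction to ground. They appear in parallel: Z3 || Z2 = 46.78 Ω.
Step 4 — Series with input arm Z1: Z_in = Z1 + (Z3 || Z2) = 46.78 + j11.25 Ω = 48.12∠13.5° Ω.
Step 5 — Source phasor: V = 6.27∠-126.6° V = -3.738 - j5.034 V.
Step 6 — Current: I = V / Z = -0.1 - j0.08354 A = 0.1303∠-140.1° A.
Step 7 — Complex power: S = V·I* = 0.7944 + j0.1911 VA.
Step 8 — Real power: P = Re(S) = 0.7944 W.
Step 9 — Reactive power: Q = Im(S) = 0.1911 VAR.
Step 10 — Apparent power: |S| = 0.817 VA.
Step 11 — Power factor: PF = P/|S| = 0.9723 (lagging).

(a) P = 0.7944 W  (b) Q = 0.1911 VAR  (c) S = 0.817 VA  (d) PF = 0.9723 (lagging)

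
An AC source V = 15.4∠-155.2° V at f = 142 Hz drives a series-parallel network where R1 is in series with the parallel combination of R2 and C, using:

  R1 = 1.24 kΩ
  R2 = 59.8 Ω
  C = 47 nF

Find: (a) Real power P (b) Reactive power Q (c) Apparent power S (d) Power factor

Step 1 — Angular frequency: ω = 2π·f = 2π·142 = 892.2 rad/s.
Step 2 — Component impedances:
  R1: Z = R = 1240 Ω
  R2: Z = R = 59.8 Ω
  C: Z = 1/(jωC) = -j/(ω·C) = 0 - j2.385e+04 Ω
Step 3 — Parallel branch: R2 || C = 1/(1/R2 + 1/C) = 59.8 - j0.15 Ω.
Step 4 — Series with R1: Z_total = R1 + (R2 || C) = 1300 - j0.15 Ω = 1300∠-0.0° Ω.
Step 5 — Source phasor: V = 15.4∠-155.2° V = -13.98 - j6.46 V.
Step 6 — Current: I = V / Z = -0.01075 - j0.004971 A = 0.01185∠-155.2° A.
Step 7 — Complex power: S = V·I* = 0.1825 - j2.105e-05 VA.
Step 8 — Real power: P = Re(S) = 0.1825 W.
Step 9 — Reactive power: Q = Im(S) = -2.105e-05 VAR.
Step 10 — Apparent power: |S| = 0.1825 VA.
Step 11 — Power factor: PF = P/|S| = 1 (leading).

(a) P = 0.1825 W  (b) Q = -2.105e-05 VAR  (c) S = 0.1825 VA  (d) PF = 1 (leading)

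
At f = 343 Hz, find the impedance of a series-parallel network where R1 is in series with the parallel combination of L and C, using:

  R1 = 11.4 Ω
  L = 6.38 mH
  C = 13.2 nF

Step 1 — Angular frequency: ω = 2π·f = 2π·343 = 2155 rad/s.
Step 2 — Component impedances:
  R1: Z = R = 11.4 Ω
  L: Z = jωL = j·2155·0.00638 = 0 + j13.75 Ω
  C: Z = 1/(jωC) = -j/(ω·C) = 0 - j3.515e+04 Ω
Step 3 — Parallel branch: L || C = 1/(1/L + 1/C) = 0 + j13.76 Ω.
Step 4 — Series with R1: Z_total = R1 + (L || C) = 11.4 + j13.76 Ω = 17.87∠50.3° Ω.

Z = 11.4 + j13.76 Ω = 17.87∠50.3° Ω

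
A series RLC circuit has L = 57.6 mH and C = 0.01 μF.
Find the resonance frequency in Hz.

Step 1 — Resonance condition Im(Z)=0 gives ω₀ = 1/√(LC).
Step 2 — ω₀ = 1/√(0.0576·1e-08) = 4.167e+04 rad/s.
Step 3 — f₀ = ω₀/(2π) = 6631 Hz.

f₀ = 6631 Hz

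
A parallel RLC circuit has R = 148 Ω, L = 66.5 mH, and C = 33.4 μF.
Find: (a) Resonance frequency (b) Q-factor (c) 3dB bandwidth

Step 1 — Resonance: ω₀ = 1/√(LC) = 1/√(0.0665·3.34e-05) = 671 rad/s.
Step 2 — f₀ = ω₀/(2π) = 106.8 Hz.
Step 3 — Parallel Q: Q = R/(ω₀L) = 148/(671·0.0665) = 3.317.
Step 4 — Bandwidth: Δω = ω₀/Q = 202.3 rad/s; BW = Δω/(2π) = 32.2 Hz.

(a) f₀ = 106.8 Hz  (b) Q = 3.317  (c) BW = 32.2 Hz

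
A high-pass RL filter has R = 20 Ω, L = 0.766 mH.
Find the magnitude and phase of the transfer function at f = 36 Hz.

Step 1 — Angular frequency: ω = 2π·36 = 226.2 rad/s.
Step 2 — Transfer function: H(jω) = jωL/(R + jωL).
Step 3 — Numerator jωL = j·0.1733; denominator R + jωL = 20 + j0.1733.
Step 4 — H = 7.505e-05 + j0.008663.
Step 5 — Magnitude: |H| = 0.008663 (-41.2 dB); phase: φ = 89.5°.

|H| = 0.008663 (-41.2 dB), φ = 89.5°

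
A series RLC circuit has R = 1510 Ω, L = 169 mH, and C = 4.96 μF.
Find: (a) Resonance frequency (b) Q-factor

Step 1 — Resonance condition Im(Z)=0 gives ω₀ = 1/√(LC).
Step 2 — ω₀ = 1/√(0.169·4.96e-06) = 1092 rad/s.
Step 3 — f₀ = ω₀/(2π) = 173.8 Hz.
Step 4 — Series Q: Q = ω₀L/R = 1092·0.169/1510 = 0.1222.

(a) f₀ = 173.8 Hz  (b) Q = 0.1222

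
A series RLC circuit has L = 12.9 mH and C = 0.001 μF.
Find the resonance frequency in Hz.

Step 1 — Resonance condition Im(Z)=0 gives ω₀ = 1/√(LC).
Step 2 — ω₀ = 1/√(0.0129·1e-09) = 2.784e+05 rad/s.
Step 3 — f₀ = ω₀/(2π) = 4.431e+04 Hz.

f₀ = 4.431e+04 Hz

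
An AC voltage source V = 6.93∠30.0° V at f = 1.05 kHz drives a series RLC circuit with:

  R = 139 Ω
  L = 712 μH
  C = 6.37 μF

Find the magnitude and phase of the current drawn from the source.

Step 1 — Angular frequency: ω = 2π·f = 2π·1050 = 6597 rad/s.
Step 2 — Component impedances:
  R: Z = R = 139 Ω
  L: Z = jωL = j·6597·0.000712 = 0 + j4.697 Ω
  C: Z = 1/(jωC) = -j/(ω·C) = 0 - j23.8 Ω
Step 3 — Series combination: Z_total = R + L + C = 139 - j19.1 Ω = 140.3∠-7.8° Ω.
Step 4 — Source phasor: V = 6.93∠30.0° V = 6.002 + j3.465 V.
Step 5 — Ohm's law: I = V / Z_total = (6.002 + j3.465) / (139 - j19.1) = 0.03902 + j0.03029 A.
Step 6 — Convert to polar: |I| = 0.04939 A, ∠I = 37.8°.

I = 0.04939∠37.8° A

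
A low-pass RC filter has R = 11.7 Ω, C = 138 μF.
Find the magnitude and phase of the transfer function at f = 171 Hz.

Step 1 — Angular frequency: ω = 2π·171 = 1074 rad/s.
Step 2 — Transfer function: H(jω) = 1/(1 + jωRC).
Step 3 — Denominator: 1 + jωRC = 1 + j·1074·11.7·0.000138 = 1 + j1.735.
Step 4 — H = 0.2494 - j0.4327.
Step 5 — Magnitude: |H| = 0.4994 (-6.0 dB); phase: φ = -60.0°.

|H| = 0.4994 (-6.0 dB), φ = -60.0°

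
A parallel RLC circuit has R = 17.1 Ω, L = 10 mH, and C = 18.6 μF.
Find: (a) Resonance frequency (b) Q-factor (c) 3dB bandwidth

Step 1 — Resonance: ω₀ = 1/√(LC) = 1/√(0.01·1.86e-05) = 2319 rad/s.
Step 2 — f₀ = ω₀/(2π) = 369 Hz.
Step 3 — Parallel Q: Q = R/(ω₀L) = 17.1/(2319·0.01) = 0.7375.
Step 4 — Bandwidth: Δω = ω₀/Q = 3144 rad/s; BW = Δω/(2π) = 500.4 Hz.

(a) f₀ = 369 Hz  (b) Q = 0.7375  (c) BW = 500.4 Hz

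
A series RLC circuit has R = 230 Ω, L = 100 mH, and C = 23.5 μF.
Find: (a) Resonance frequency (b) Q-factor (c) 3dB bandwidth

Step 1 — Resonance: ω₀ = 1/√(LC) = 1/√(0.1·2.35e-05) = 652.3 rad/s.
Step 2 — f₀ = ω₀/(2π) = 103.8 Hz.
Step 3 — Series Q: Q = ω₀L/R = 652.3·0.1/230 = 0.2836.
Step 4 — Bandwidth: Δω = ω₀/Q = 2300 rad/s; BW = Δω/(2π) = 366.1 Hz.

(a) f₀ = 103.8 Hz  (b) Q = 0.2836  (c) BW = 366.1 Hz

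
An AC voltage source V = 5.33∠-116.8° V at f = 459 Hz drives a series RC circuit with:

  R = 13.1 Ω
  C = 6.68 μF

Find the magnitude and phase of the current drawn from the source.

Step 1 — Angular frequency: ω = 2π·f = 2π·459 = 2884 rad/s.
Step 2 — Component impedances:
  R: Z = R = 13.1 Ω
  C: Z = 1/(jωC) = -j/(ω·C) = 0 - j51.91 Ω
Step 3 — Series combination: Z_total = R + C = 13.1 - j51.91 Ω = 53.54∠-75.8° Ω.
Step 4 — Source phasor: V = 5.33∠-116.8° V = -2.403 - j4.757 V.
Step 5 — Ohm's law: I = V / Z_total = (-2.403 - j4.757) / (13.1 - j51.91) = 0.07518 - j0.06527 A.
Step 6 — Convert to polar: |I| = 0.09956 A, ∠I = -41.0°.

I = 0.09956∠-41.0° A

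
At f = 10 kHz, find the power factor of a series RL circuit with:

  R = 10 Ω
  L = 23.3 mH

Step 1 — Angular frequency: ω = 2π·f = 2π·1e+04 = 6.283e+04 rad/s.
Step 2 — Component impedances:
  R: Z = R = 10 Ω
  L: Z = jωL = j·6.283e+04·0.0233 = 0 + j1464 Ω
Step 3 — Series combination: Z_total = R + L = 10 + j1464 Ω = 1464∠89.6° Ω.
Step 4 — Power factor: PF = cos(φ) = Re(Z)/|Z| = 10/1464 = 0.006831.
Step 5 — Type: Im(Z) = 1464 ⇒ lagging (phase φ = 89.6°).

PF = 0.006831 (lagging, φ = 89.6°)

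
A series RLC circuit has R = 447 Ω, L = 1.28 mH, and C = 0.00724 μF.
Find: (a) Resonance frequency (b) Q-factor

Step 1 — Resonance condition Im(Z)=0 gives ω₀ = 1/√(LC).
Step 2 — ω₀ = 1/√(0.00128·7.24e-09) = 3.285e+05 rad/s.
Step 3 — f₀ = ω₀/(2π) = 5.228e+04 Hz.
Step 4 — Series Q: Q = ω₀L/R = 3.285e+05·0.00128/447 = 0.9407.

(a) f₀ = 5.228e+04 Hz  (b) Q = 0.9407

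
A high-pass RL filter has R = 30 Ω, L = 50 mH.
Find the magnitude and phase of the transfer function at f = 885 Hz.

Step 1 — Angular frequency: ω = 2π·885 = 5561 rad/s.
Step 2 — Transfer function: H(jω) = jωL/(R + jωL).
Step 3 — Numerator jωL = j·278; denominator R + jωL = 30 + j278.
Step 4 — H = 0.9885 + j0.1067.
Step 5 — Magnitude: |H| = 0.9942 (-0.1 dB); phase: φ = 6.2°.

|H| = 0.9942 (-0.1 dB), φ = 6.2°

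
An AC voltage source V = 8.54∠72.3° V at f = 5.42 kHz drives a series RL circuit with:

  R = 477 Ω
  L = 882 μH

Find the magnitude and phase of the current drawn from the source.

Step 1 — Angular frequency: ω = 2π·f = 2π·5420 = 3.405e+04 rad/s.
Step 2 — Component impedances:
  R: Z = R = 477 Ω
  L: Z = jωL = j·3.405e+04·0.000882 = 0 + j30.04 Ω
Step 3 — Series combination: Z_total = R + L = 477 + j30.04 Ω = 477.9∠3.6° Ω.
Step 4 — Source phasor: V = 8.54∠72.3° V = 2.596 + j8.136 V.
Step 5 — Ohm's law: I = V / Z_total = (2.596 + j8.136) / (477 + j30.04) = 0.006492 + j0.01665 A.
Step 6 — Convert to polar: |I| = 0.01787 A, ∠I = 68.7°.

I = 0.01787∠68.7° A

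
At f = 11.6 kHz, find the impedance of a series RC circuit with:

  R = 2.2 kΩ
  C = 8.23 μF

Step 1 — Angular frequency: ω = 2π·f = 2π·1.16e+04 = 7.288e+04 rad/s.
Step 2 — Component impedances:
  R: Z = R = 2200 Ω
  C: Z = 1/(jωC) = -j/(ω·C) = 0 - j1.667 Ω
Step 3 — Series combination: Z_total = R + C = 2200 - j1.667 Ω = 2200∠-0.0° Ω.

Z = 2200 - j1.667 Ω = 2200∠-0.0° Ω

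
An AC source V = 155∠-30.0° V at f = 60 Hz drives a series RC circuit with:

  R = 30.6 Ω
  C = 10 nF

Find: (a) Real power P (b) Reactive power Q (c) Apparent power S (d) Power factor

Step 1 — Angular frequency: ω = 2π·f = 2π·60 = 377 rad/s.
Step 2 — Component impedances:
  R: Z = R = 30.6 Ω
  C: Z = 1/(jωC) = -j/(ω·C) = 0 - j2.653e+05 Ω
Step 3 — Series combination: Z_total = R + C = 30.6 - j2.653e+05 Ω = 2.653e+05∠-90.0° Ω.
Step 4 — Source phasor: V = 155∠-30.0° V = 134.2 - j77.5 V.
Step 5 — Current: I = V / Z = 0.0002922 + j0.000506 A = 0.0005843∠60.0° A.
Step 6 — Complex power: S = V·I* = 1.045e-05 - j0.09057 VA.
Step 7 — Real power: P = Re(S) = 1.045e-05 W.
Step 8 — Reactive power: Q = Im(S) = -0.09057 VAR.
Step 9 — Apparent power: |S| = 0.09057 VA.
Step 10 — Power factor: PF = P/|S| = 0.0001154 (leading).

(a) P = 1.045e-05 W  (b) Q = -0.09057 VAR  (c) S = 0.09057 VA  (d) PF = 0.0001154 (leading)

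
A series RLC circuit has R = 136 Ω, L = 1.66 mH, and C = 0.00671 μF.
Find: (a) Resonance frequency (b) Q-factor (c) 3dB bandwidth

Step 1 — Resonance: ω₀ = 1/√(LC) = 1/√(0.00166·6.71e-09) = 2.996e+05 rad/s.
Step 2 — f₀ = ω₀/(2π) = 4.769e+04 Hz.
Step 3 — Series Q: Q = ω₀L/R = 2.996e+05·0.00166/136 = 3.657.
Step 4 — Bandwidth: Δω = ω₀/Q = 8.193e+04 rad/s; BW = Δω/(2π) = 1.304e+04 Hz.

(a) f₀ = 4.769e+04 Hz  (b) Q = 3.657  (c) BW = 1.304e+04 Hz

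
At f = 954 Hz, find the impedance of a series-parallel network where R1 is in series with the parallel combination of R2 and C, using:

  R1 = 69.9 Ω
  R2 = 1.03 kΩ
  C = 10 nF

Step 1 — Angular frequency: ω = 2π·f = 2π·954 = 5994 rad/s.
Step 2 — Component impedances:
  R1: Z = R = 69.9 Ω
  R2: Z = R = 1030 Ω
  C: Z = 1/(jωC) = -j/(ω·C) = 0 - j1.668e+04 Ω
Step 3 — Parallel branch: R2 || C = 1/(1/R2 + 1/C) = 1026 - j63.35 Ω.
Step 4 — Series with R1: Z_total = R1 + (R2 || C) = 1096 - j63.35 Ω = 1098∠-3.3° Ω.

Z = 1096 - j63.35 Ω = 1098∠-3.3° Ω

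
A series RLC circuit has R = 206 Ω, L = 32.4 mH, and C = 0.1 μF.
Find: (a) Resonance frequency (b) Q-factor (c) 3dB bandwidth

Step 1 — Resonance condition Im(Z)=0 gives ω₀ = 1/√(LC).
Step 2 — ω₀ = 1/√(0.0324·1e-07) = 1.757e+04 rad/s.
Step 3 — f₀ = ω₀/(2π) = 2796 Hz.
Step 4 — Series Q: Q = ω₀L/R = 1.757e+04·0.0324/206 = 2.763.
Step 5 — 3dB bandwidth: Δω = ω₀/Q = 6358 rad/s; BW = Δω/(2π) = 1012 Hz.

(a) f₀ = 2796 Hz  (b) Q = 2.763  (c) BW = 1012 Hz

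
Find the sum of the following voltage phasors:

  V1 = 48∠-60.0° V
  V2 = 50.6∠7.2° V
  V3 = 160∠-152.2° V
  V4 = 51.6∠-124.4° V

Step 1 — Convert each phasor to rectangular form:
  V1 = 48·(cos(-60.0°) + j·sin(-60.0°)) = 24 - j41.57 V
  V2 = 50.6·(cos(7.2°) + j·sin(7.2°)) = 50.2 + j6.342 V
  V3 = 160·(cos(-152.2°) + j·sin(-152.2°)) = -141.5 - j74.62 V
  V4 = 51.6·(cos(-124.4°) + j·sin(-124.4°)) = -29.15 - j42.58 V
Step 2 — Sum components: V_total = -96.48 - j152.4 V.
Step 3 — Convert to polar: |V_total| = 180.4 V, ∠V_total = -122.3°.

V_total = 180.4∠-122.3° V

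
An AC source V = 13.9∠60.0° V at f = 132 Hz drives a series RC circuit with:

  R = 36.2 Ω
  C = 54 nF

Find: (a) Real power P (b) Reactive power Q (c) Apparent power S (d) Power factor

Step 1 — Angular frequency: ω = 2π·f = 2π·132 = 829.4 rad/s.
Step 2 — Component impedances:
  R: Z = R = 36.2 Ω
  C: Z = 1/(jωC) = -j/(ω·C) = 0 - j2.233e+04 Ω
Step 3 — Series combination: Z_total = R + C = 36.2 - j2.233e+04 Ω = 2.233e+04∠-89.9° Ω.
Step 4 — Source phasor: V = 13.9∠60.0° V = 6.95 + j12.04 V.
Step 5 — Current: I = V / Z = -0.0005386 + j0.0003121 A = 0.0006225∠149.9° A.
Step 6 — Complex power: S = V·I* = 1.403e-05 - j0.008653 VA.
Step 7 — Real power: P = Re(S) = 1.403e-05 W.
Step 8 — Reactive power: Q = Im(S) = -0.008653 VAR.
Step 9 — Apparent power: |S| = 0.008653 VA.
Step 10 — Power factor: PF = P/|S| = 0.001621 (leading).

(a) P = 1.403e-05 W  (b) Q = -0.008653 VAR  (c) S = 0.008653 VA  (d) PF = 0.001621 (leading)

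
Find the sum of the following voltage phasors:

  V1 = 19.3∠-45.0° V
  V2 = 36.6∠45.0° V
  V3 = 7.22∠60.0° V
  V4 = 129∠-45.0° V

Step 1 — Convert each phasor to rectangular form:
  V1 = 19.3·(cos(-45.0°) + j·sin(-45.0°)) = 13.65 - j13.65 V
  V2 = 36.6·(cos(45.0°) + j·sin(45.0°)) = 25.88 + j25.88 V
  V3 = 7.22·(cos(60.0°) + j·sin(60.0°)) = 3.61 + j6.253 V
  V4 = 129·(cos(-45.0°) + j·sin(-45.0°)) = 91.22 - j91.22 V
Step 2 — Sum components: V_total = 134.4 - j72.73 V.
Step 3 — Convert to polar: |V_total| = 152.8 V, ∠V_total = -28.4°.

V_total = 152.8∠-28.4° V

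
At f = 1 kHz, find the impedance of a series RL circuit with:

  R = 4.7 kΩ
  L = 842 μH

Step 1 — Angular frequency: ω = 2π·f = 2π·1000 = 6283 rad/s.
Step 2 — Component impedances:
  R: Z = R = 4700 Ω
  L: Z = jωL = j·6283·0.000842 = 0 + j5.29 Ω
Step 3 — Series combination: Z_total = R + L = 4700 + j5.29 Ω = 4700∠0.1° Ω.

Z = 4700 + j5.29 Ω = 4700∠0.1° Ω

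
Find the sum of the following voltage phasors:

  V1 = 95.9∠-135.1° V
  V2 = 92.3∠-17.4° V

Step 1 — Convert each phasor to rectangular form:
  V1 = 95.9·(cos(-135.1°) + j·sin(-135.1°)) = -67.93 - j67.69 V
  V2 = 92.3·(cos(-17.4°) + j·sin(-17.4°)) = 88.08 - j27.6 V
Step 2 — Sum components: V_total = 20.15 - j95.29 V.
Step 3 — Convert to polar: |V_total| = 97.4 V, ∠V_total = -78.1°.

V_total = 97.4∠-78.1° V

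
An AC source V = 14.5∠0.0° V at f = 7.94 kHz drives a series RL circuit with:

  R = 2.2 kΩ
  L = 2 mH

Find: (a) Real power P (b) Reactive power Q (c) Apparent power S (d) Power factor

Step 1 — Angular frequency: ω = 2π·f = 2π·7940 = 4.989e+04 rad/s.
Step 2 — Component impedances:
  R: Z = R = 2200 Ω
  L: Z = jωL = j·4.989e+04·0.002 = 0 + j99.78 Ω
Step 3 — Series combination: Z_total = R + L = 2200 + j99.78 Ω = 2202∠2.6° Ω.
Step 4 — Source phasor: V = 14.5∠0.0° V = 14.5 V.
Step 5 — Current: I = V / Z = 0.006577 - j0.0002983 A = 0.006584∠-2.6° A.
Step 6 — Complex power: S = V·I* = 0.09537 + j0.004325 VA.
Step 7 — Real power: P = Re(S) = 0.09537 W.
Step 8 — Reactive power: Q = Im(S) = 0.004325 VAR.
Step 9 — Apparent power: |S| = 0.09547 VA.
Step 10 — Power factor: PF = P/|S| = 0.999 (lagging).

(a) P = 0.09537 W  (b) Q = 0.004325 VAR  (c) S = 0.09547 VA  (d) PF = 0.999 (lagging)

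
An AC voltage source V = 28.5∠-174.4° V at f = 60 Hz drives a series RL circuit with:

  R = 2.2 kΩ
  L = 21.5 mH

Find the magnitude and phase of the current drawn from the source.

Step 1 — Angular frequency: ω = 2π·f = 2π·60 = 377 rad/s.
Step 2 — Component impedances:
  R: Z = R = 2200 Ω
  L: Z = jωL = j·377·0.0215 = 0 + j8.105 Ω
Step 3 — Series combination: Z_total = R + L = 2200 + j8.105 Ω = 2200∠0.2° Ω.
Step 4 — Source phasor: V = 28.5∠-174.4° V = -28.36 - j2.781 V.
Step 5 — Ohm's law: I = V / Z_total = (-28.36 - j2.781) / (2200 + j8.105) = -0.0129 - j0.001217 A.
Step 6 — Convert to polar: |I| = 0.01295 A, ∠I = -174.6°.

I = 0.01295∠-174.6° A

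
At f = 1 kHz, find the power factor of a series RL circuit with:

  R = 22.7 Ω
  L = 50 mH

Step 1 — Angular frequency: ω = 2π·f = 2π·1000 = 6283 rad/s.
Step 2 — Component impedances:
  R: Z = R = 22.7 Ω
  L: Z = jωL = j·6283·0.05 = 0 + j314.2 Ω
Step 3 — Series combination: Z_total = R + L = 22.7 + j314.2 Ω = 315∠85.9° Ω.
Step 4 — Power factor: PF = cos(φ) = Re(Z)/|Z| = 22.7/314.98 = 0.07207.
Step 5 — Type: Im(Z) = 314.2 ⇒ lagging (phase φ = 85.9°).

PF = 0.07207 (lagging, φ = 85.9°)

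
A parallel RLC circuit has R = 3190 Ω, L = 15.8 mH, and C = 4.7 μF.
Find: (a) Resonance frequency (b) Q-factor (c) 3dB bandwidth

Step 1 — Resonance: ω₀ = 1/√(LC) = 1/√(0.0158·4.7e-06) = 3670 rad/s.
Step 2 — f₀ = ω₀/(2π) = 584 Hz.
Step 3 — Parallel Q: Q = R/(ω₀L) = 3190/(3670·0.0158) = 55.02.
Step 4 — Bandwidth: Δω = ω₀/Q = 66.7 rad/s; BW = Δω/(2π) = 10.62 Hz.

(a) f₀ = 584 Hz  (b) Q = 55.02  (c) BW = 10.62 Hz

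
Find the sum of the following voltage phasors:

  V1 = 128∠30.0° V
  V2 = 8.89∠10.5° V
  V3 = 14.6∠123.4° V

Step 1 — Convert each phasor to rectangular form:
  V1 = 128·(cos(30.0°) + j·sin(30.0°)) = 110.9 + j64 V
  V2 = 8.89·(cos(10.5°) + j·sin(10.5°)) = 8.741 + j1.62 V
  V3 = 14.6·(cos(123.4°) + j·sin(123.4°)) = -8.037 + j12.19 V
Step 2 — Sum components: V_total = 111.6 + j77.81 V.
Step 3 — Convert to polar: |V_total| = 136 V, ∠V_total = 34.9°.

V_total = 136∠34.9° V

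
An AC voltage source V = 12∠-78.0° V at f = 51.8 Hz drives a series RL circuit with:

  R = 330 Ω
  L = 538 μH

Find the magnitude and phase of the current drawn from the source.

Step 1 — Angular frequency: ω = 2π·f = 2π·51.8 = 325.5 rad/s.
Step 2 — Component impedances:
  R: Z = R = 330 Ω
  L: Z = jωL = j·325.5·0.000538 = 0 + j0.1751 Ω
Step 3 — Series combination: Z_total = R + L = 330 + j0.1751 Ω = 330∠0.0° Ω.
Step 4 — Source phasor: V = 12∠-78.0° V = 2.495 - j11.74 V.
Step 5 — Ohm's law: I = V / Z_total = (2.495 - j11.74) / (330 + j0.1751) = 0.007542 - j0.03557 A.
Step 6 — Convert to polar: |I| = 0.03636 A, ∠I = -78.0°.

I = 0.03636∠-78.0° A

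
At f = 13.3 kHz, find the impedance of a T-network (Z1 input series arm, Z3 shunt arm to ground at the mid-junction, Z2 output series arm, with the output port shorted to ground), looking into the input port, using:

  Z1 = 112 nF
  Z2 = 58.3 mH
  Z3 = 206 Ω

Step 1 — Angular frequency: ω = 2π·f = 2π·1.33e+04 = 8.357e+04 rad/s.
Step 2 — Component impedances:
  Z1: Z = 1/(jωC) = -j/(ω·C) = 0 - j106.8 Ω
  Z2: Z = jωL = j·8.357e+04·0.0583 = 0 + j4872 Ω
  Z3: Z = R = 206 Ω
Step 3 — With the output port shorted to ground, the output series arm Z2 runs from the junction to ground; the shunt arm Z3 also runs from the junction to ground. They appear in parallel: Z3 || Z2 = 205.6 + j8.695 Ω.
Step 4 — Series with input arm Z1: Z_in = Z1 + (Z3 || Z2) = 205.6 - j98.15 Ω = 227.9∠-25.5° Ω.

Z = 205.6 - j98.15 Ω = 227.9∠-25.5° Ω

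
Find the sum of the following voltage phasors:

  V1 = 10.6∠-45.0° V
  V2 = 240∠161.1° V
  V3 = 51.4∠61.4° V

Step 1 — Convert each phasor to rectangular form:
  V1 = 10.6·(cos(-45.0°) + j·sin(-45.0°)) = 7.495 - j7.495 V
  V2 = 240·(cos(161.1°) + j·sin(161.1°)) = -227.1 + j77.74 V
  V3 = 51.4·(cos(61.4°) + j·sin(61.4°)) = 24.6 + j45.13 V
Step 2 — Sum components: V_total = -195 + j115.4 V.
Step 3 — Convert to polar: |V_total| = 226.5 V, ∠V_total = 149.4°.

V_total = 226.5∠149.4° V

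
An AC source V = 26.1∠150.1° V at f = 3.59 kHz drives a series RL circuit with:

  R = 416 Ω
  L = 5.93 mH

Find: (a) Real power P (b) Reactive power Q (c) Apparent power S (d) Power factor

Step 1 — Angular frequency: ω = 2π·f = 2π·3590 = 2.256e+04 rad/s.
Step 2 — Component impedances:
  R: Z = R = 416 Ω
  L: Z = jωL = j·2.256e+04·0.00593 = 0 + j133.8 Ω
Step 3 — Series combination: Z_total = R + L = 416 + j133.8 Ω = 437∠17.8° Ω.
Step 4 — Source phasor: V = 26.1∠150.1° V = -22.63 + j13.01 V.
Step 5 — Current: I = V / Z = -0.04018 + j0.04419 A = 0.05973∠132.3° A.
Step 6 — Complex power: S = V·I* = 1.484 + j0.4772 VA.
Step 7 — Real power: P = Re(S) = 1.484 W.
Step 8 — Reactive power: Q = Im(S) = 0.4772 VAR.
Step 9 — Apparent power: |S| = 1.559 VA.
Step 10 — Power factor: PF = P/|S| = 0.952 (lagging).

(a) P = 1.484 W  (b) Q = 0.4772 VAR  (c) S = 1.559 VA  (d) PF = 0.952 (lagging)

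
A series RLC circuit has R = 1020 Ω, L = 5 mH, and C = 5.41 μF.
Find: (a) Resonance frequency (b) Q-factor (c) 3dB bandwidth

Step 1 — Resonance condition Im(Z)=0 gives ω₀ = 1/√(LC).
Step 2 — ω₀ = 1/√(0.005·5.41e-06) = 6080 rad/s.
Step 3 — f₀ = ω₀/(2π) = 967.7 Hz.
Step 4 — Series Q: Q = ω₀L/R = 6080·0.005/1020 = 0.0298.
Step 5 — 3dB bandwidth: Δω = ω₀/Q = 2.04e+05 rad/s; BW = Δω/(2π) = 3.247e+04 Hz.

(a) f₀ = 967.7 Hz  (b) Q = 0.0298  (c) BW = 3.247e+04 Hz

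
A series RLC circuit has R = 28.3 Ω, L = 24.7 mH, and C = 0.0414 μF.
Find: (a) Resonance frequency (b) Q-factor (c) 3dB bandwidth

Step 1 — Resonance condition Im(Z)=0 gives ω₀ = 1/√(LC).
Step 2 — ω₀ = 1/√(0.0247·4.14e-08) = 3.127e+04 rad/s.
Step 3 — f₀ = ω₀/(2π) = 4977 Hz.
Step 4 — Series Q: Q = ω₀L/R = 3.127e+04·0.0247/28.3 = 27.29.
Step 5 — 3dB bandwidth: Δω = ω₀/Q = 1146 rad/s; BW = Δω/(2π) = 182.4 Hz.

(a) f₀ = 4977 Hz  (b) Q = 27.29  (c) BW = 182.4 Hz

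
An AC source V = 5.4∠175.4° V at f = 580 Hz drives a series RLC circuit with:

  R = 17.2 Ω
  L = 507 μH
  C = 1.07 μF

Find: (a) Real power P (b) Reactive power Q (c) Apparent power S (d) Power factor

Step 1 — Angular frequency: ω = 2π·f = 2π·580 = 3644 rad/s.
Step 2 — Component impedances:
  R: Z = R = 17.2 Ω
  L: Z = jωL = j·3644·0.000507 = 0 + j1.848 Ω
  C: Z = 1/(jωC) = -j/(ω·C) = 0 - j256.5 Ω
Step 3 — Series combination: Z_total = R + L + C = 17.2 - j254.6 Ω = 255.2∠-86.1° Ω.
Step 4 — Source phasor: V = 5.4∠175.4° V = -5.383 + j0.4331 V.
Step 5 — Current: I = V / Z = -0.003115 - j0.02093 A = 0.02116∠-98.5° A.
Step 6 — Complex power: S = V·I* = 0.007702 - j0.114 VA.
Step 7 — Real power: P = Re(S) = 0.007702 W.
Step 8 — Reactive power: Q = Im(S) = -0.114 VAR.
Step 9 — Apparent power: |S| = 0.1143 VA.
Step 10 — Power factor: PF = P/|S| = 0.0674 (leading).

(a) P = 0.007702 W  (b) Q = -0.114 VAR  (c) S = 0.1143 VA  (d) PF = 0.0674 (leading)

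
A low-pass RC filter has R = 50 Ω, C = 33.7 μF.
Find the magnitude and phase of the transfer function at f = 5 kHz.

Step 1 — Angular frequency: ω = 2π·5000 = 3.142e+04 rad/s.
Step 2 — Transfer function: H(jω) = 1/(1 + jωRC).
Step 3 — Denominator: 1 + jωRC = 1 + j·3.142e+04·50·3.37e-05 = 1 + j52.94.
Step 4 — H = 0.0003567 - j0.01888.
Step 5 — Magnitude: |H| = 0.01889 (-34.5 dB); phase: φ = -88.9°.

|H| = 0.01889 (-34.5 dB), φ = -88.9°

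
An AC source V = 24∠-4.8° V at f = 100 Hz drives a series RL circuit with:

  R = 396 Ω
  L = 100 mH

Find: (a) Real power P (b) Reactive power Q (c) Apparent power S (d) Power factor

Step 1 — Angular frequency: ω = 2π·f = 2π·100 = 628.3 rad/s.
Step 2 — Component impedances:
  R: Z = R = 396 Ω
  L: Z = jωL = j·628.3·0.1 = 0 + j62.83 Ω
Step 3 — Series combination: Z_total = R + L = 396 + j62.83 Ω = 401∠9.0° Ω.
Step 4 — Source phasor: V = 24∠-4.8° V = 23.92 - j2.008 V.
Step 5 — Current: I = V / Z = 0.05813 - j0.01429 A = 0.05986∠-13.8° A.
Step 6 — Complex power: S = V·I* = 1.419 + j0.2251 VA.
Step 7 — Real power: P = Re(S) = 1.419 W.
Step 8 — Reactive power: Q = Im(S) = 0.2251 VAR.
Step 9 — Apparent power: |S| = 1.437 VA.
Step 10 — Power factor: PF = P/|S| = 0.9876 (lagging).

(a) P = 1.419 W  (b) Q = 0.2251 VAR  (c) S = 1.437 VA  (d) PF = 0.9876 (lagging)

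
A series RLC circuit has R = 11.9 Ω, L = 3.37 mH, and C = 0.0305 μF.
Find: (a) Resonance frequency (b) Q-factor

Step 1 — Resonance condition Im(Z)=0 gives ω₀ = 1/√(LC).
Step 2 — ω₀ = 1/√(0.00337·3.05e-08) = 9.864e+04 rad/s.
Step 3 — f₀ = ω₀/(2π) = 1.57e+04 Hz.
Step 4 — Series Q: Q = ω₀L/R = 9.864e+04·0.00337/11.9 = 27.93.

(a) f₀ = 1.57e+04 Hz  (b) Q = 27.93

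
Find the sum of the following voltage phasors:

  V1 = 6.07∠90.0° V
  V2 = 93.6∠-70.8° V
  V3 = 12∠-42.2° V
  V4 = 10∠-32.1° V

Step 1 — Convert each phasor to rectangular form:
  V1 = 6.07·(cos(90.0°) + j·sin(90.0°)) = 0 + j6.07 V
  V2 = 93.6·(cos(-70.8°) + j·sin(-70.8°)) = 30.78 - j88.39 V
  V3 = 12·(cos(-42.2°) + j·sin(-42.2°)) = 8.89 - j8.061 V
  V4 = 10·(cos(-32.1°) + j·sin(-32.1°)) = 8.471 - j5.314 V
Step 2 — Sum components: V_total = 48.14 - j95.7 V.
Step 3 — Convert to polar: |V_total| = 107.1 V, ∠V_total = -63.3°.

V_total = 107.1∠-63.3° V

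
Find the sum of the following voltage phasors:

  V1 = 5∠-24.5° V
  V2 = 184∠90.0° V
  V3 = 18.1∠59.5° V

Step 1 — Convert each phasor to rectangular form:
  V1 = 5·(cos(-24.5°) + j·sin(-24.5°)) = 4.55 - j2.073 V
  V2 = 184·(cos(90.0°) + j·sin(90.0°)) = 0 + j184 V
  V3 = 18.1·(cos(59.5°) + j·sin(59.5°)) = 9.186 + j15.6 V
Step 2 — Sum components: V_total = 13.74 + j197.5 V.
Step 3 — Convert to polar: |V_total| = 198 V, ∠V_total = 86.0°.

V_total = 198∠86.0° V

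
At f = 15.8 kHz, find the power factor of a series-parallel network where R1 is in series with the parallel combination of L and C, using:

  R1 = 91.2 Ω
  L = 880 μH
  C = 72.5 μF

Step 1 — Angular frequency: ω = 2π·f = 2π·1.58e+04 = 9.927e+04 rad/s.
Step 2 — Component impedances:
  R1: Z = R = 91.2 Ω
  L: Z = jωL = j·9.927e+04·0.00088 = 0 + j87.36 Ω
  C: Z = 1/(jωC) = -j/(ω·C) = 0 - j0.1389 Ω
Step 3 — Parallel branch: L || C = 1/(1/L + 1/C) = 0 - j0.1392 Ω.
Step 4 — Series with R1: Z_total = R1 + (L || C) = 91.2 - j0.1392 Ω = 91.2∠-0.1° Ω.
Step 5 — Power factor: PF = cos(φ) = Re(Z)/|Z| = 91.2/91.2 = 1.
Step 6 — Type: Im(Z) = -0.1392 ⇒ leading (phase φ = -0.1°).

PF = 1 (leading, φ = -0.1°)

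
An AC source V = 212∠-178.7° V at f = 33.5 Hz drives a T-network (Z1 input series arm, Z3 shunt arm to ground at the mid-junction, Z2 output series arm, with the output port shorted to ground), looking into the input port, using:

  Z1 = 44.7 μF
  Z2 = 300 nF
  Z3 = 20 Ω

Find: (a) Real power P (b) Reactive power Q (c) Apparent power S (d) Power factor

Step 1 — Angular frequency: ω = 2π·f = 2π·33.5 = 210.5 rad/s.
Step 2 — Component impedances:
  Z1: Z = 1/(jωC) = -j/(ω·C) = 0 - j106.3 Ω
  Z2: Z = 1/(jωC) = -j/(ω·C) = 0 - j1.584e+04 Ω
  Z3: Z = R = 20 Ω
Step 3 — With the output port shorted to ground, the output series arm Z2 runs from the junction to ground; the shunt arm Z3 also runs from the junction to ground. They appear in parallel: Z3 || Z2 = 20 - j0.02526 Ω.
Step 4 — Series with input arm Z1: Z_in = Z1 + (Z3 || Z2) = 20 - j106.3 Ω = 108.2∠-79.3° Ω.
Step 5 — Source phasor: V = 212∠-178.7° V = -211.9 - j4.81 V.
Step 6 — Current: I = V / Z = -0.3186 - j1.934 A = 1.96∠-99.4° A.
Step 7 — Complex power: S = V·I* = 76.82 - j408.3 VA.
Step 8 — Real power: P = Re(S) = 76.82 W.
Step 9 — Reactive power: Q = Im(S) = -408.3 VAR.
Step 10 — Apparent power: |S| = 415.5 VA.
Step 11 — Power factor: PF = P/|S| = 0.1849 (leading).

(a) P = 76.82 W  (b) Q = -408.3 VAR  (c) S = 415.5 VA  (d) PF = 0.1849 (leading)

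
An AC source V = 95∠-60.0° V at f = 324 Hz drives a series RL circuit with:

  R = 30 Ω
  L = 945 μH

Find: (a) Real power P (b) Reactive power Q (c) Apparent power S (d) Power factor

Step 1 — Angular frequency: ω = 2π·f = 2π·324 = 2036 rad/s.
Step 2 — Component impedances:
  R: Z = R = 30 Ω
  L: Z = jωL = j·2036·0.000945 = 0 + j1.924 Ω
Step 3 — Series combination: Z_total = R + L = 30 + j1.924 Ω = 30.06∠3.7° Ω.
Step 4 — Source phasor: V = 95∠-60.0° V = 47.5 - j82.27 V.
Step 5 — Current: I = V / Z = 1.402 - j2.832 A = 3.16∠-63.7° A.
Step 6 — Complex power: S = V·I* = 299.6 + j19.21 VA.
Step 7 — Real power: P = Re(S) = 299.6 W.
Step 8 — Reactive power: Q = Im(S) = 19.21 VAR.
Step 9 — Apparent power: |S| = 300.2 VA.
Step 10 — Power factor: PF = P/|S| = 0.998 (lagging).

(a) P = 299.6 W  (b) Q = 19.21 VAR  (c) S = 300.2 VA  (d) PF = 0.998 (lagging)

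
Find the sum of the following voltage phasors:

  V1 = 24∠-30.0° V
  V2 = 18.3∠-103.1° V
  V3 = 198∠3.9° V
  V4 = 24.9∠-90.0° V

Step 1 — Convert each phasor to rectangular form:
  V1 = 24·(cos(-30.0°) + j·sin(-30.0°)) = 20.78 - j12 V
  V2 = 18.3·(cos(-103.1°) + j·sin(-103.1°)) = -4.148 - j17.82 V
  V3 = 198·(cos(3.9°) + j·sin(3.9°)) = 197.5 + j13.47 V
  V4 = 24.9·(cos(-90.0°) + j·sin(-90.0°)) = 0 - j24.9 V
Step 2 — Sum components: V_total = 214.2 - j41.26 V.
Step 3 — Convert to polar: |V_total| = 218.1 V, ∠V_total = -10.9°.

V_total = 218.1∠-10.9° V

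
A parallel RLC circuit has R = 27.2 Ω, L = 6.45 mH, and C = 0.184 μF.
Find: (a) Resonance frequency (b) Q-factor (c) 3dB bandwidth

Step 1 — Resonance: ω₀ = 1/√(LC) = 1/√(0.00645·1.84e-07) = 2.903e+04 rad/s.
Step 2 — f₀ = ω₀/(2π) = 4620 Hz.
Step 3 — Parallel Q: Q = R/(ω₀L) = 27.2/(2.903e+04·0.00645) = 0.1453.
Step 4 — Bandwidth: Δω = ω₀/Q = 1.998e+05 rad/s; BW = Δω/(2π) = 3.18e+04 Hz.

(a) f₀ = 4620 Hz  (b) Q = 0.1453  (c) BW = 3.18e+04 Hz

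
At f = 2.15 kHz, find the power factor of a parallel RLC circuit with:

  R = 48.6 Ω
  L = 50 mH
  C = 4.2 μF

Step 1 — Angular frequency: ω = 2π·f = 2π·2150 = 1.351e+04 rad/s.
Step 2 — Component impedances:
  R: Z = R = 48.6 Ω
  L: Z = jωL = j·1.351e+04·0.05 = 0 + j675.4 Ω
  C: Z = 1/(jωC) = -j/(ω·C) = 0 - j17.63 Ω
Step 3 — Parallel combination: 1/Z_total = 1/R + 1/L + 1/C; Z_total = 5.918 - j15.89 Ω = 16.96∠-69.6° Ω.
Step 4 — Power factor: PF = cos(φ) = Re(Z)/|Z| = 5.9183/16.96 = 0.349.
Step 5 — Type: Im(Z) = -15.89 ⇒ leading (phase φ = -69.6°).

PF = 0.349 (leading, φ = -69.6°)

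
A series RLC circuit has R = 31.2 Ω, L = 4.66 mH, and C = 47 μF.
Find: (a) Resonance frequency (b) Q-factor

Step 1 — Resonance condition Im(Z)=0 gives ω₀ = 1/√(LC).
Step 2 — ω₀ = 1/√(0.00466·4.7e-05) = 2137 rad/s.
Step 3 — f₀ = ω₀/(2π) = 340.1 Hz.
Step 4 — Series Q: Q = ω₀L/R = 2137·0.00466/31.2 = 0.3191.

(a) f₀ = 340.1 Hz  (b) Q = 0.3191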